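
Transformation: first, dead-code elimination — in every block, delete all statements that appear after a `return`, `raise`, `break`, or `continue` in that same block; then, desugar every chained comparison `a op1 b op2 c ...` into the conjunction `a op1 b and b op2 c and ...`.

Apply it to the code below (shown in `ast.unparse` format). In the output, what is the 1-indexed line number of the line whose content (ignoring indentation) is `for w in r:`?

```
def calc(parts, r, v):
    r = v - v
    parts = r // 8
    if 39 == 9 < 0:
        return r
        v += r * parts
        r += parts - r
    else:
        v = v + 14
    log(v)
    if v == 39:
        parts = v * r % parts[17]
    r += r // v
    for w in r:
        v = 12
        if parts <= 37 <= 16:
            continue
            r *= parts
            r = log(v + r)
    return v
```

Transformed code:
def calc(parts, r, v):
    r = v - v
    parts = r // 8
    if 39 == 9 and 9 < 0:
        return r
    else:
        v = v + 14
    log(v)
    if v == 39:
        parts = v * r % parts[17]
    r += r // v
    for w in r:
        v = 12
        if parts <= 37 and 37 <= 16:
            continue
    return v

12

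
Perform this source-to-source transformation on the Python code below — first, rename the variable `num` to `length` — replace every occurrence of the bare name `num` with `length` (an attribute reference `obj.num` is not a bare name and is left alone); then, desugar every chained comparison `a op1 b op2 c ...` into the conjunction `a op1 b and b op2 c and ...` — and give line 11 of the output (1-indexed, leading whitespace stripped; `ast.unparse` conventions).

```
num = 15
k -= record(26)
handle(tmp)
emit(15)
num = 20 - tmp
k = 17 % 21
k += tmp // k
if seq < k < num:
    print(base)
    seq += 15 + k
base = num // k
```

base = length // k

Transformed code:
length = 15
k -= record(26)
handle(tmp)
emit(15)
length = 20 - tmp
k = 17 % 21
k += tmp // k
if seq < k and k < length:
    print(base)
    seq += 15 + k
base = length // k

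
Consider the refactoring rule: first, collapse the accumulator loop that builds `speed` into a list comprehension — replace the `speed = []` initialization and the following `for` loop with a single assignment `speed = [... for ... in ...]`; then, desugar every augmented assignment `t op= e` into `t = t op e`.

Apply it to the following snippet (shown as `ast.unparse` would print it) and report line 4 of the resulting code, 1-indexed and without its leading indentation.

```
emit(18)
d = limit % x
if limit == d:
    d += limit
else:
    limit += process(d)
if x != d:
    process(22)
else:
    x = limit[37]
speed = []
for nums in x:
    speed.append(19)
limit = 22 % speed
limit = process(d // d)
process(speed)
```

d = d + limit

Transformed code:
emit(18)
d = limit % x
if limit == d:
    d = d + limit
else:
    limit = limit + process(d)
if x != d:
    process(22)
else:
    x = limit[37]
speed = [19 for nums in x]
limit = 22 % speed
limit = process(d // d)
process(speed)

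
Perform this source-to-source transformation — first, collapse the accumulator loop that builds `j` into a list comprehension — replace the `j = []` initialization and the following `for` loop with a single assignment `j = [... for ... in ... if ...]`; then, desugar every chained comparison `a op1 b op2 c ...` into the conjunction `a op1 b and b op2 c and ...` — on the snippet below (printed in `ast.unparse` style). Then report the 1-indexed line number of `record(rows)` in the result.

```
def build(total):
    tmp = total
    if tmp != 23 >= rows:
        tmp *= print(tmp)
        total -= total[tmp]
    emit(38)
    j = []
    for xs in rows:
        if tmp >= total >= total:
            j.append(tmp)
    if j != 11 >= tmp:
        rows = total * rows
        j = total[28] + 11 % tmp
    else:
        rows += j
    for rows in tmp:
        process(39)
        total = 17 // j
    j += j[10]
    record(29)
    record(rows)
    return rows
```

18

Transformed code:
def build(total):
    tmp = total
    if tmp != 23 and 23 >= rows:
        tmp *= print(tmp)
        total -= total[tmp]
    emit(38)
    j = [tmp for xs in rows if tmp >= total and total >= total]
    if j != 11 and 11 >= tmp:
        rows = total * rows
        j = total[28] + 11 % tmp
    else:
        rows += j
    for rows in tmp:
        process(39)
        total = 17 // j
    j += j[10]
    record(29)
    record(rows)
    return rows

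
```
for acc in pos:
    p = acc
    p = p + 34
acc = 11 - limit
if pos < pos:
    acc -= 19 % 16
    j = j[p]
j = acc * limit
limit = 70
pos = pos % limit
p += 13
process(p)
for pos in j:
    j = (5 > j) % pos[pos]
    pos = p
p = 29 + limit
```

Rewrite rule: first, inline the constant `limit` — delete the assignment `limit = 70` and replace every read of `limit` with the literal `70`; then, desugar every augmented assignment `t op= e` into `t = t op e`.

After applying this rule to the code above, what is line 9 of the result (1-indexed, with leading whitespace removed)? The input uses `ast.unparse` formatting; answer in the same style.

pos = pos % 70

Transformed code:
for acc in pos:
    p = acc
    p = p + 34
acc = 11 - 70
if pos < pos:
    acc = acc - 19 % 16
    j = j[p]
j = acc * 70
pos = pos % 70
p = p + 13
process(p)
for pos in j:
    j = (5 > j) % pos[pos]
    pos = p
p = 29 + 70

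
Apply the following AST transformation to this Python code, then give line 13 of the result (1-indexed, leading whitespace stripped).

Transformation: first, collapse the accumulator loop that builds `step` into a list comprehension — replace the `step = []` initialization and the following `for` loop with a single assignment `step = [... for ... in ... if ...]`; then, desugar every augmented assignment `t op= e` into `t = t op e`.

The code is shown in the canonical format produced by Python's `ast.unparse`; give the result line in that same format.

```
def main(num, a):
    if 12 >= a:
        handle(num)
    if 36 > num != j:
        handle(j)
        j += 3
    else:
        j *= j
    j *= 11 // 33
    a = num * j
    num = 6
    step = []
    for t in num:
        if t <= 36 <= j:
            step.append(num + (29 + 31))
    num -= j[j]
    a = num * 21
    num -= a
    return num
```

num = num - j[j]

Transformed code:
def main(num, a):
    if 12 >= a:
        handle(num)
    if 36 > num != j:
        handle(j)
        j = j + 3
    else:
        j = j * j
    j = j * (11 // 33)
    a = num * j
    num = 6
    step = [num + (29 + 31) for t in num if t <= 36 <= j]
    num = num - j[j]
    a = num * 21
    num = num - a
    return num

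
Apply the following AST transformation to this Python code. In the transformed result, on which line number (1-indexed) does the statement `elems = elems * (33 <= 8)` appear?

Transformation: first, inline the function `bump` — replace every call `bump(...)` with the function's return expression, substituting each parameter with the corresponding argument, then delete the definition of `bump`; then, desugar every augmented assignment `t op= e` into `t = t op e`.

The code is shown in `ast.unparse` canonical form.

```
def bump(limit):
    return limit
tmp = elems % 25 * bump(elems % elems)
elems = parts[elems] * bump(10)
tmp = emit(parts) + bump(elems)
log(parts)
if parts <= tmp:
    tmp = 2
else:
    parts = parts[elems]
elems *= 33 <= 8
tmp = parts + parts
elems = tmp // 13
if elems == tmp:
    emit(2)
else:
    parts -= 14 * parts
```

9

Transformed code:
tmp = elems % 25 * (elems % elems)
elems = parts[elems] * 10
tmp = emit(parts) + elems
log(parts)
if parts <= tmp:
    tmp = 2
else:
    parts = parts[elems]
elems = elems * (33 <= 8)
tmp = parts + parts
elems = tmp // 13
if elems == tmp:
    emit(2)
else:
    parts = parts - 14 * parts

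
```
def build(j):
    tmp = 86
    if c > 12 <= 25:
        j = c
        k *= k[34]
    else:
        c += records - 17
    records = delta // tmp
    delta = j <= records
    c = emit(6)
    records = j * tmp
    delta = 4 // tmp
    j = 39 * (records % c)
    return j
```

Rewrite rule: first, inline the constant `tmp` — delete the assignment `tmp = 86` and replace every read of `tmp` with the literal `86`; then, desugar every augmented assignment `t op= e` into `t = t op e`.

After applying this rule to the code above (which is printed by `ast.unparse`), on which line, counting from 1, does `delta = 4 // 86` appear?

Transformed code:
def build(j):
    if c > 12 <= 25:
        j = c
        k = k * k[34]
    else:
        c = c + (records - 17)
    records = delta // 86
    delta = j <= records
    c = emit(6)
    records = j * 86
    delta = 4 // 86
    j = 39 * (records % c)
    return j

11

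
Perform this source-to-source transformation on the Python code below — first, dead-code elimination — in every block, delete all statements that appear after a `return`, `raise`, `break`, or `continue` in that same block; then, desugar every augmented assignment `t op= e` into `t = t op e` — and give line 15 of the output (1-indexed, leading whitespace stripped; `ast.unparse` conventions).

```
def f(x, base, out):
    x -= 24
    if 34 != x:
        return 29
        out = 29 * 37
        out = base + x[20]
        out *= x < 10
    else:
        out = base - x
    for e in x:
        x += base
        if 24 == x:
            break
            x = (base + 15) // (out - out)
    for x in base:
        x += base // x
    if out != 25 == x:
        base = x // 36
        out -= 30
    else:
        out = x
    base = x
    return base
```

out = out - 30

Transformed code:
def f(x, base, out):
    x = x - 24
    if 34 != x:
        return 29
    else:
        out = base - x
    for e in x:
        x = x + base
        if 24 == x:
            break
    for x in base:
        x = x + base // x
    if out != 25 == x:
        base = x // 36
        out = out - 30
    else:
        out = x
    base = x
    return base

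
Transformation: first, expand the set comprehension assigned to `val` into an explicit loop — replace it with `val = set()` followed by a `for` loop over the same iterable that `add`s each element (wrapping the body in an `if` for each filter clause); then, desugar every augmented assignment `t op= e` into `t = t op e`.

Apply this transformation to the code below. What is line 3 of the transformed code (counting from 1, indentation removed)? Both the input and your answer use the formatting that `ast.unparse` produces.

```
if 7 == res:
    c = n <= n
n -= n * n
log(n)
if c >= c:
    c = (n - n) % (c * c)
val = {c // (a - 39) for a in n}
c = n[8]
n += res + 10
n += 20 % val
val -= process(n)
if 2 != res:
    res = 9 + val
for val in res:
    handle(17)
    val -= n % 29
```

n = n - n * n

Transformed code:
if 7 == res:
    c = n <= n
n = n - n * n
log(n)
if c >= c:
    c = (n - n) % (c * c)
val = set()
for a in n:
    val.add(c // (a - 39))
c = n[8]
n = n + (res + 10)
n = n + 20 % val
val = val - process(n)
if 2 != res:
    res = 9 + val
for val in res:
    handle(17)
    val = val - n % 29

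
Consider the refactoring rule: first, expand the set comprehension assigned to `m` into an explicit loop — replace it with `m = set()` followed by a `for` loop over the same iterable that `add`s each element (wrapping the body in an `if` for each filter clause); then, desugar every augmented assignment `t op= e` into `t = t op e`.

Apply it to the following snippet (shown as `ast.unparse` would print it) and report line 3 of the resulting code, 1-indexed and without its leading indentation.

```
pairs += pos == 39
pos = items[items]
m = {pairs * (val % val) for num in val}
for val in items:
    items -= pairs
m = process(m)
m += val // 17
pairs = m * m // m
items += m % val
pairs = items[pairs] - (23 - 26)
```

m = set()

Transformed code:
pairs = pairs + (pos == 39)
pos = items[items]
m = set()
for num in val:
    m.add(pairs * (val % val))
for val in items:
    items = items - pairs
m = process(m)
m = m + val // 17
pairs = m * m // m
items = items + m % val
pairs = items[pairs] - (23 - 26)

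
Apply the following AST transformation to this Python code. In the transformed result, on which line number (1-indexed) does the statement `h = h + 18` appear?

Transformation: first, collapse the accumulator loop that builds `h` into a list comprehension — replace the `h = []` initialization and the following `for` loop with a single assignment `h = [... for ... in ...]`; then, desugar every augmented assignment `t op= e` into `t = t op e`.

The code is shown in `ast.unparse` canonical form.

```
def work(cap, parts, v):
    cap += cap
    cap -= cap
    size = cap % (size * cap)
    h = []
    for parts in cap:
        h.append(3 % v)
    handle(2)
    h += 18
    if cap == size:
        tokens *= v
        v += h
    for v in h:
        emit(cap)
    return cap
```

Transformed code:
def work(cap, parts, v):
    cap = cap + cap
    cap = cap - cap
    size = cap % (size * cap)
    h = [3 % v for parts in cap]
    handle(2)
    h = h + 18
    if cap == size:
        tokens = tokens * v
        v = v + h
    for v in h:
        emit(cap)
    return cap

7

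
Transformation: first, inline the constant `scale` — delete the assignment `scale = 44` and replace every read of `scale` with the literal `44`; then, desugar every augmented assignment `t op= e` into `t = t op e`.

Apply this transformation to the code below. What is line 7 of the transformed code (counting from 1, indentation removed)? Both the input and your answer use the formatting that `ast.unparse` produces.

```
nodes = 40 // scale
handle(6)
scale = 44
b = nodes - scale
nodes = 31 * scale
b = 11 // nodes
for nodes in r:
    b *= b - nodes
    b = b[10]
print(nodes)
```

b = b * (b - nodes)

Transformed code:
nodes = 40 // 44
handle(6)
b = nodes - 44
nodes = 31 * 44
b = 11 // nodes
for nodes in r:
    b = b * (b - nodes)
    b = b[10]
print(nodes)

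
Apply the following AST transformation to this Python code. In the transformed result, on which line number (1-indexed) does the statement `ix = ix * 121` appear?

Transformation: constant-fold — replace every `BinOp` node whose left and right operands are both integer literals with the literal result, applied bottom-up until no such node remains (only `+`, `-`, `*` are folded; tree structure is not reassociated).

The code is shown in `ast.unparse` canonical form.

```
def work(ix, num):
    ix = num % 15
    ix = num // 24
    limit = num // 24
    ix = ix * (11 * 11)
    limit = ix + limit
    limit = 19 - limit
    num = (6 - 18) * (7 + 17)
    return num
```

Transformed code:
def work(ix, num):
    ix = num % 15
    ix = num // 24
    limit = num // 24
    ix = ix * 121
    limit = ix + limit
    limit = 19 - limit
    num = -288
    return num

5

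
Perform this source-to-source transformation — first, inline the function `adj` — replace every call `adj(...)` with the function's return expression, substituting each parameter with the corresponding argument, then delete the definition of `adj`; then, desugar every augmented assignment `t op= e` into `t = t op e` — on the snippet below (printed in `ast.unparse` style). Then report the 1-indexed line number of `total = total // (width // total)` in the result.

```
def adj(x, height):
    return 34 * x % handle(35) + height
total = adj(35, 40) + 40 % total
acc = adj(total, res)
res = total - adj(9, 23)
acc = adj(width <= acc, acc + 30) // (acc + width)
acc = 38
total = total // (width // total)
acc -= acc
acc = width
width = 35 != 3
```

6

Transformed code:
total = 34 * 35 % handle(35) + 40 + 40 % total
acc = 34 * total % handle(35) + res
res = total - (34 * 9 % handle(35) + 23)
acc = (34 * (width <= acc) % handle(35) + (acc + 30)) // (acc + width)
acc = 38
total = total // (width // total)
acc = acc - acc
acc = width
width = 35 != 3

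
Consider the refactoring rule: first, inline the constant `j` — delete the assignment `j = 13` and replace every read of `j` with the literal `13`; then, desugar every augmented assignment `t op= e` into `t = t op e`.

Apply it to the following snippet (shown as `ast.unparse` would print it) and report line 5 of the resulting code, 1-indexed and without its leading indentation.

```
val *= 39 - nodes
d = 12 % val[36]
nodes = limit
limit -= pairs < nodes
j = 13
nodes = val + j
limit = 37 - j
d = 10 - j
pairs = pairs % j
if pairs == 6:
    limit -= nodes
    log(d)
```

nodes = val + 13

Transformed code:
val = val * (39 - nodes)
d = 12 % val[36]
nodes = limit
limit = limit - (pairs < nodes)
nodes = val + 13
limit = 37 - 13
d = 10 - 13
pairs = pairs % 13
if pairs == 6:
    limit = limit - nodes
    log(d)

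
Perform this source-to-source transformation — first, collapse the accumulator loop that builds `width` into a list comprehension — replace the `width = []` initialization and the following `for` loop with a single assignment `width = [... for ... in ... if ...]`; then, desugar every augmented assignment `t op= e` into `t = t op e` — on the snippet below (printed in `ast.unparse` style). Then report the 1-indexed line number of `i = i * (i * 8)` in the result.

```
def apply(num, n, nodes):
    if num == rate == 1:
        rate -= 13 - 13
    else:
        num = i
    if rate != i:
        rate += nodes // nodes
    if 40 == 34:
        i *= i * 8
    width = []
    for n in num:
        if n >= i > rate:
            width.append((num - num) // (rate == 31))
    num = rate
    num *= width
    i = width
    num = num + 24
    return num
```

Transformed code:
def apply(num, n, nodes):
    if num == rate == 1:
        rate = rate - (13 - 13)
    else:
        num = i
    if rate != i:
        rate = rate + nodes // nodes
    if 40 == 34:
        i = i * (i * 8)
    width = [(num - num) // (rate == 31) for n in num if n >= i > rate]
    num = rate
    num = num * width
    i = width
    num = num + 24
    return num

9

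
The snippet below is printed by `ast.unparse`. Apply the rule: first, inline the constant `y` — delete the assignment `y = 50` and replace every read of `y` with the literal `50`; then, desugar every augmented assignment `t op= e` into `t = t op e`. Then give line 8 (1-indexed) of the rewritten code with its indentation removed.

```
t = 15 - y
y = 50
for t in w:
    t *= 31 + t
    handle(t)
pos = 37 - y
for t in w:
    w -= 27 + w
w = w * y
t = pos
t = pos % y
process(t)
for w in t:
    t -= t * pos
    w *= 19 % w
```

Transformed code:
t = 15 - 50
for t in w:
    t = t * (31 + t)
    handle(t)
pos = 37 - 50
for t in w:
    w = w - (27 + w)
w = w * 50
t = pos
t = pos % 50
process(t)
for w in t:
    t = t - t * pos
    w = w * (19 % w)

w = w * 50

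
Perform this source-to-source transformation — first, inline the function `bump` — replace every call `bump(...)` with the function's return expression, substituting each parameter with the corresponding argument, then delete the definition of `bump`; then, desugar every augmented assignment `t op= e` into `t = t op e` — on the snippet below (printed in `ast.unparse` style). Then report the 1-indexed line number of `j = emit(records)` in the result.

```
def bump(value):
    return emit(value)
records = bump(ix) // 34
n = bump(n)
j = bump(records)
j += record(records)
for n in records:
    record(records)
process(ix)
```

Transformed code:
records = emit(ix) // 34
n = emit(n)
j = emit(records)
j = j + record(records)
for n in records:
    record(records)
process(ix)

3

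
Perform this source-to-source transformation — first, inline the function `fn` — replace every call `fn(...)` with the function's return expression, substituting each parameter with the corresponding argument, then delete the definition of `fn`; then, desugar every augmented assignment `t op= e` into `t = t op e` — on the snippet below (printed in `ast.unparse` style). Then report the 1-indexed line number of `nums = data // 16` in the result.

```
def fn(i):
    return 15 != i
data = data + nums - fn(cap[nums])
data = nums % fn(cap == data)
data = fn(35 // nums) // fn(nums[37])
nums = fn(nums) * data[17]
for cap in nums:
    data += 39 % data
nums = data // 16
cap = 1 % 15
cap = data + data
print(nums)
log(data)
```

7

Transformed code:
data = data + nums - (15 != cap[nums])
data = nums % (15 != (cap == data))
data = (15 != 35 // nums) // (15 != nums[37])
nums = (15 != nums) * data[17]
for cap in nums:
    data = data + 39 % data
nums = data // 16
cap = 1 % 15
cap = data + data
print(nums)
log(data)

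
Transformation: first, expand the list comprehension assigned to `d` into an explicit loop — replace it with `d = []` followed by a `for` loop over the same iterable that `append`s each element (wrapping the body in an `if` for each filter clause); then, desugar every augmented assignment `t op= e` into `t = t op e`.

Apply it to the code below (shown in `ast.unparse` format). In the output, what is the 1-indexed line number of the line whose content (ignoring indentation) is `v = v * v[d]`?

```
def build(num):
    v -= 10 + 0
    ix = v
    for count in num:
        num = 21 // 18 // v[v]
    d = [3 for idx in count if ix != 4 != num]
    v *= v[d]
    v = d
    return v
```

10

Transformed code:
def build(num):
    v = v - (10 + 0)
    ix = v
    for count in num:
        num = 21 // 18 // v[v]
    d = []
    for idx in count:
        if ix != 4 != num:
            d.append(3)
    v = v * v[d]
    v = d
    return v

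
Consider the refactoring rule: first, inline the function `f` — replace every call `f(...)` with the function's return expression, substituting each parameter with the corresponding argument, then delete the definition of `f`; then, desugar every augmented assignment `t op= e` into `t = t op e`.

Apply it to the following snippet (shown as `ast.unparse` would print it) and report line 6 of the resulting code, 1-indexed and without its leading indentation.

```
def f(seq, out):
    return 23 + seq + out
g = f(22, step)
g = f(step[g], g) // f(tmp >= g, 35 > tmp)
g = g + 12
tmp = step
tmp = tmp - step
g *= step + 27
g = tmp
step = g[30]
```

Transformed code:
g = 23 + 22 + step
g = (23 + step[g] + g) // (23 + (tmp >= g) + (35 > tmp))
g = g + 12
tmp = step
tmp = tmp - step
g = g * (step + 27)
g = tmp
step = g[30]

g = g * (step + 27)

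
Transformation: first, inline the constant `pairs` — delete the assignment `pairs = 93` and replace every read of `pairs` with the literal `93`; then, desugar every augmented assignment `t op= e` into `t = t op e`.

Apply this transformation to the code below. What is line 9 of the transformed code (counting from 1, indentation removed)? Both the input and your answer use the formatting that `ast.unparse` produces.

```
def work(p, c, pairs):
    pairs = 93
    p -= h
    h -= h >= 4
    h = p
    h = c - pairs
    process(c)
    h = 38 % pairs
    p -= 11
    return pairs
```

return 93

Transformed code:
def work(p, c, pairs):
    p = p - h
    h = h - (h >= 4)
    h = p
    h = c - 93
    process(c)
    h = 38 % 93
    p = p - 11
    return 93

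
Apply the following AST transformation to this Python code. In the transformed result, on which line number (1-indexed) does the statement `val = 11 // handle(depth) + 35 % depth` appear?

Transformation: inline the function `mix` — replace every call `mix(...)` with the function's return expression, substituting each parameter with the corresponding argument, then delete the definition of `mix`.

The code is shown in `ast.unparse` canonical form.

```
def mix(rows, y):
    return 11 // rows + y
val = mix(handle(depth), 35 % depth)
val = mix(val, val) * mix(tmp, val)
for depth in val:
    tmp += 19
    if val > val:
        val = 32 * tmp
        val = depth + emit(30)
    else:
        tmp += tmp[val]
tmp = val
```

1

Transformed code:
val = 11 // handle(depth) + 35 % depth
val = (11 // val + val) * (11 // tmp + val)
for depth in val:
    tmp += 19
    if val > val:
        val = 32 * tmp
        val = depth + emit(30)
    else:
        tmp += tmp[val]
tmp = val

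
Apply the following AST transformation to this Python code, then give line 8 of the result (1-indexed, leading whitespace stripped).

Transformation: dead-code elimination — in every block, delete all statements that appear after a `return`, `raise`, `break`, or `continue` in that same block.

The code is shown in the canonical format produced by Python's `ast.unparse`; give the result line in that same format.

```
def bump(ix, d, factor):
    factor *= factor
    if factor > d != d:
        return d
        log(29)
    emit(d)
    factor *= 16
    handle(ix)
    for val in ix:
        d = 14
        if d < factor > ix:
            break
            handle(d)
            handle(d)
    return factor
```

Transformed code:
def bump(ix, d, factor):
    factor *= factor
    if factor > d != d:
        return d
    emit(d)
    factor *= 16
    handle(ix)
    for val in ix:
        d = 14
        if d < factor > ix:
            break
    return factor

for val in ix:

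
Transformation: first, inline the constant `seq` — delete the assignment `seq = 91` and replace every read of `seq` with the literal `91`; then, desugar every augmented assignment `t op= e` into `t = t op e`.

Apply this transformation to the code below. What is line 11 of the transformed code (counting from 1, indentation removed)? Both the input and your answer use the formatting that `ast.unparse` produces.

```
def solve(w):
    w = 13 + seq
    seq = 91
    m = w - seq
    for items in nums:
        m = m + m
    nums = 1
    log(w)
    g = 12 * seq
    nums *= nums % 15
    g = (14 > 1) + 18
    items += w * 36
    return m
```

Transformed code:
def solve(w):
    w = 13 + 91
    m = w - 91
    for items in nums:
        m = m + m
    nums = 1
    log(w)
    g = 12 * 91
    nums = nums * (nums % 15)
    g = (14 > 1) + 18
    items = items + w * 36
    return m

items = items + w * 36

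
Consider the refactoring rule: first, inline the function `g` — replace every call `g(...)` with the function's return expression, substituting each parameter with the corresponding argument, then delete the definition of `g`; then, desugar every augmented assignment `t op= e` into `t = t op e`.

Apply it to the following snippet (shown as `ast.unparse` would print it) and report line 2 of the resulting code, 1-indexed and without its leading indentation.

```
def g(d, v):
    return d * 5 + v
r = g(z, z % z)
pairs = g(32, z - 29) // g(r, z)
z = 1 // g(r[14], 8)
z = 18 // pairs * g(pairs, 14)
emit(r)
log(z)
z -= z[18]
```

pairs = (32 * 5 + (z - 29)) // (r * 5 + z)

Transformed code:
r = z * 5 + z % z
pairs = (32 * 5 + (z - 29)) // (r * 5 + z)
z = 1 // (r[14] * 5 + 8)
z = 18 // pairs * (pairs * 5 + 14)
emit(r)
log(z)
z = z - z[18]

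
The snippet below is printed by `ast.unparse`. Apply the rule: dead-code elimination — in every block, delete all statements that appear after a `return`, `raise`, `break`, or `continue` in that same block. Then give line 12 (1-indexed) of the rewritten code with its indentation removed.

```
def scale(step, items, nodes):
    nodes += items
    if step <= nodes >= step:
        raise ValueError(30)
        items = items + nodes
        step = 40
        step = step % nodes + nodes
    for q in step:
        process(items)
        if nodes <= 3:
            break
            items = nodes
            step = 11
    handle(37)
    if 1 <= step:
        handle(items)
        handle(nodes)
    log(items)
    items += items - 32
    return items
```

Transformed code:
def scale(step, items, nodes):
    nodes += items
    if step <= nodes >= step:
        raise ValueError(30)
    for q in step:
        process(items)
        if nodes <= 3:
            break
    handle(37)
    if 1 <= step:
        handle(items)
        handle(nodes)
    log(items)
    items += items - 32
    return items

handle(nodes)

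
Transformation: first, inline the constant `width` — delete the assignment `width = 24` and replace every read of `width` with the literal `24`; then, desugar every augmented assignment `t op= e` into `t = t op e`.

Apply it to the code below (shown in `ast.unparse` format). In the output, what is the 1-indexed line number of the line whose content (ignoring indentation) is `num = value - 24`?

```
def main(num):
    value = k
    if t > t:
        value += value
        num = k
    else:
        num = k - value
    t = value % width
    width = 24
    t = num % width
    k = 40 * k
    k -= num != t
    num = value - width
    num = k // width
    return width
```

Transformed code:
def main(num):
    value = k
    if t > t:
        value = value + value
        num = k
    else:
        num = k - value
    t = value % 24
    t = num % 24
    k = 40 * k
    k = k - (num != t)
    num = value - 24
    num = k // 24
    return 24

12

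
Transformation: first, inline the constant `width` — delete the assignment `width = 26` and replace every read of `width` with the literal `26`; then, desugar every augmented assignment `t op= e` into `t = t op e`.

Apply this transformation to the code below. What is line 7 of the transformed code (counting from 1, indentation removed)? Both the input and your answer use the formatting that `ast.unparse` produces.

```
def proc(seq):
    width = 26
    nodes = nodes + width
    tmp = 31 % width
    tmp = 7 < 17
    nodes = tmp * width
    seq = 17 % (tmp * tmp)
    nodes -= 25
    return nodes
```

nodes = nodes - 25

Transformed code:
def proc(seq):
    nodes = nodes + 26
    tmp = 31 % 26
    tmp = 7 < 17
    nodes = tmp * 26
    seq = 17 % (tmp * tmp)
    nodes = nodes - 25
    return nodes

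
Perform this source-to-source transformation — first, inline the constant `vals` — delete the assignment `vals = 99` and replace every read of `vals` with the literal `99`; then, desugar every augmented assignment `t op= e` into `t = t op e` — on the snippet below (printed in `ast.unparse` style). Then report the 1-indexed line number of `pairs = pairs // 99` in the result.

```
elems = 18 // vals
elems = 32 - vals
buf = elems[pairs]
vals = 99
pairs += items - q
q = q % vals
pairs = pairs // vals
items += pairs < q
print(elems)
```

Transformed code:
elems = 18 // 99
elems = 32 - 99
buf = elems[pairs]
pairs = pairs + (items - q)
q = q % 99
pairs = pairs // 99
items = items + (pairs < q)
print(elems)

6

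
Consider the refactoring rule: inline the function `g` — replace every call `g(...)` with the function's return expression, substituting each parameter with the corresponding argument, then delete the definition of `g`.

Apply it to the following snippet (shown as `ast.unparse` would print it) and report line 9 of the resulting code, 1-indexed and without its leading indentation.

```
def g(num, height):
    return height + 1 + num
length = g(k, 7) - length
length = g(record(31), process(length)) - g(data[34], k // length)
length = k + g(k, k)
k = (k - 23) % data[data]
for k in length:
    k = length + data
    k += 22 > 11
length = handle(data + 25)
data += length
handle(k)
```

Transformed code:
length = 7 + 1 + k - length
length = process(length) + 1 + record(31) - (k // length + 1 + data[34])
length = k + (k + 1 + k)
k = (k - 23) % data[data]
for k in length:
    k = length + data
    k += 22 > 11
length = handle(data + 25)
data += length
handle(k)

data += length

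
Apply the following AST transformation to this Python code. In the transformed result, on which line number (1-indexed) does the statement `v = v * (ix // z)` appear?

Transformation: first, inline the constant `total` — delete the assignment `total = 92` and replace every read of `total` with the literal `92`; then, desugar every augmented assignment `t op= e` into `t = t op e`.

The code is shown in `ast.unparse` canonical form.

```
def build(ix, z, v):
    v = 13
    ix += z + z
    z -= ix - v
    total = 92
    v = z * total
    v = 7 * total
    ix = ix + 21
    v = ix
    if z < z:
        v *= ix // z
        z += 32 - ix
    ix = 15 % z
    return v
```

Transformed code:
def build(ix, z, v):
    v = 13
    ix = ix + (z + z)
    z = z - (ix - v)
    v = z * 92
    v = 7 * 92
    ix = ix + 21
    v = ix
    if z < z:
        v = v * (ix // z)
        z = z + (32 - ix)
    ix = 15 % z
    return v

10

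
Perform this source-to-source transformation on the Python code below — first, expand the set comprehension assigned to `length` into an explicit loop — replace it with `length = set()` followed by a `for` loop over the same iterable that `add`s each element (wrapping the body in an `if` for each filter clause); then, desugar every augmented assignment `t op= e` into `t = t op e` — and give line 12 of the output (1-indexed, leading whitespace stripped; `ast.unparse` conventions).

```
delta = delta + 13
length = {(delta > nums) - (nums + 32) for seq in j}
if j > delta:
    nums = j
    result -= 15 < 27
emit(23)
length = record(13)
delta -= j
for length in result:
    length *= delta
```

length = length * delta

Transformed code:
delta = delta + 13
length = set()
for seq in j:
    length.add((delta > nums) - (nums + 32))
if j > delta:
    nums = j
    result = result - (15 < 27)
emit(23)
length = record(13)
delta = delta - j
for length in result:
    length = length * delta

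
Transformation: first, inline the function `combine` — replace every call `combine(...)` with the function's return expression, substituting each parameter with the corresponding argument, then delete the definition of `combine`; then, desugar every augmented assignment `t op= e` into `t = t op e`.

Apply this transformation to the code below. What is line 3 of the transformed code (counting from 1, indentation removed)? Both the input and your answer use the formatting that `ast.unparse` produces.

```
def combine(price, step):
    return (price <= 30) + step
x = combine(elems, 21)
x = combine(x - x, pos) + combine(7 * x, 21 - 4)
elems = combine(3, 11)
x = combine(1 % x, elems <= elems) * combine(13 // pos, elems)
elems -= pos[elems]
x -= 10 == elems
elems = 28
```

Transformed code:
x = (elems <= 30) + 21
x = (x - x <= 30) + pos + ((7 * x <= 30) + (21 - 4))
elems = (3 <= 30) + 11
x = ((1 % x <= 30) + (elems <= elems)) * ((13 // pos <= 30) + elems)
elems = elems - pos[elems]
x = x - (10 == elems)
elems = 28

elems = (3 <= 30) + 11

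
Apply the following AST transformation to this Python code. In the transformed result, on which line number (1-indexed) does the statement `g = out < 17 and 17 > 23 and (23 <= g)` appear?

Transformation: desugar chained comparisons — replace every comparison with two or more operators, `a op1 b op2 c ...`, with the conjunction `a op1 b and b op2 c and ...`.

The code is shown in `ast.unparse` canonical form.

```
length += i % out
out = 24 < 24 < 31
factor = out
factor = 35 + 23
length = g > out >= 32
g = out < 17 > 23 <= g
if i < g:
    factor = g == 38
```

Transformed code:
length += i % out
out = 24 < 24 and 24 < 31
factor = out
factor = 35 + 23
length = g > out and out >= 32
g = out < 17 and 17 > 23 and (23 <= g)
if i < g:
    factor = g == 38

6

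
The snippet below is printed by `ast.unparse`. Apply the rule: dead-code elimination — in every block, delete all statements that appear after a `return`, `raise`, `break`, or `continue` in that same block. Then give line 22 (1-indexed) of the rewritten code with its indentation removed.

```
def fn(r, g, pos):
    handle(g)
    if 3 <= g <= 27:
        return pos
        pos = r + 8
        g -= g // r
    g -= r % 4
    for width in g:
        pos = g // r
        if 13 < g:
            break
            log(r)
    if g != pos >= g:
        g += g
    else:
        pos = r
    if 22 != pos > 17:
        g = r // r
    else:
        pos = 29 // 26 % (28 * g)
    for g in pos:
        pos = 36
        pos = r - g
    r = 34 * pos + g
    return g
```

Transformed code:
def fn(r, g, pos):
    handle(g)
    if 3 <= g <= 27:
        return pos
    g -= r % 4
    for width in g:
        pos = g // r
        if 13 < g:
            break
    if g != pos >= g:
        g += g
    else:
        pos = r
    if 22 != pos > 17:
        g = r // r
    else:
        pos = 29 // 26 % (28 * g)
    for g in pos:
        pos = 36
        pos = r - g
    r = 34 * pos + g
    return g

return g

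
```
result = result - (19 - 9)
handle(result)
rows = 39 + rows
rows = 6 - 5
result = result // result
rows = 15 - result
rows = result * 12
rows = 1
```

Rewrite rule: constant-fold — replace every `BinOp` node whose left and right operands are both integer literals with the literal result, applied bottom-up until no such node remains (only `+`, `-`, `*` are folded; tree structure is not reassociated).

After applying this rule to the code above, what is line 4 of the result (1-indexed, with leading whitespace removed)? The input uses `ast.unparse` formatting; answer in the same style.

Transformed code:
result = result - 10
handle(result)
rows = 39 + rows
rows = 1
result = result // result
rows = 15 - result
rows = result * 12
rows = 1

rows = 1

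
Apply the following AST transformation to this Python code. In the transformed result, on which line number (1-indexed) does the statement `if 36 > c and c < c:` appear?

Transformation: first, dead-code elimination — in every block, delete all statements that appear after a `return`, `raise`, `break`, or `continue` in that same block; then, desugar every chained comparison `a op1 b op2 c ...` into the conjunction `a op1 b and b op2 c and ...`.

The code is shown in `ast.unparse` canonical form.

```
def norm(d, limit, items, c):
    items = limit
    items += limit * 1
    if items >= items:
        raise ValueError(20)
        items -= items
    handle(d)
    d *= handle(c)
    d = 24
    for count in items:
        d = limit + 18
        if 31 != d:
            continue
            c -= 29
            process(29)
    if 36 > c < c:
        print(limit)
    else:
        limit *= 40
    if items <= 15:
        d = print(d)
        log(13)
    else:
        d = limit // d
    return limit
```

Transformed code:
def norm(d, limit, items, c):
    items = limit
    items += limit * 1
    if items >= items:
        raise ValueError(20)
    handle(d)
    d *= handle(c)
    d = 24
    for count in items:
        d = limit + 18
        if 31 != d:
            continue
    if 36 > c and c < c:
        print(limit)
    else:
        limit *= 40
    if items <= 15:
        d = print(d)
        log(13)
    else:
        d = limit // d
    return limit

13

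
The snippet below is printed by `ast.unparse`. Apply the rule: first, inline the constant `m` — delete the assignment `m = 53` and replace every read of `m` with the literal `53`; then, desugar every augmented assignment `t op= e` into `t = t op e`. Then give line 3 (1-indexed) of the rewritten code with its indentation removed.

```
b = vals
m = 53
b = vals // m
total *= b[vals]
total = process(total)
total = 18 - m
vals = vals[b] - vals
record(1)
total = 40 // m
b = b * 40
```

total = total * b[vals]

Transformed code:
b = vals
b = vals // 53
total = total * b[vals]
total = process(total)
total = 18 - 53
vals = vals[b] - vals
record(1)
total = 40 // 53
b = b * 40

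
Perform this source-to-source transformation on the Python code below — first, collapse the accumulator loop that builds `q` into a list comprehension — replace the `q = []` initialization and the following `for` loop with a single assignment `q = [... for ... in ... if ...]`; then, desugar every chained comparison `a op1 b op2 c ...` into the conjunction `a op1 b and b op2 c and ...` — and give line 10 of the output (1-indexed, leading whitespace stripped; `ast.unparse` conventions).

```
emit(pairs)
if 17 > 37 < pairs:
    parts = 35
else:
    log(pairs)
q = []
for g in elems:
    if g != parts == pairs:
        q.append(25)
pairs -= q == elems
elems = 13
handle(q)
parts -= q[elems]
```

parts -= q[elems]

Transformed code:
emit(pairs)
if 17 > 37 and 37 < pairs:
    parts = 35
else:
    log(pairs)
q = [25 for g in elems if g != parts and parts == pairs]
pairs -= q == elems
elems = 13
handle(q)
parts -= q[elems]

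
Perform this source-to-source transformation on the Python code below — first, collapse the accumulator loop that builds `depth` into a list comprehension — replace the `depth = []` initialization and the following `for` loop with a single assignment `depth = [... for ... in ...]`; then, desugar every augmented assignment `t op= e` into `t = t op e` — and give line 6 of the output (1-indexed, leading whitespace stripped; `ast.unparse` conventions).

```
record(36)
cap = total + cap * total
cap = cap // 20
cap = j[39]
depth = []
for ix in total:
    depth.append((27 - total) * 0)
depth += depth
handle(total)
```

depth = depth + depth

Transformed code:
record(36)
cap = total + cap * total
cap = cap // 20
cap = j[39]
depth = [(27 - total) * 0 for ix in total]
depth = depth + depth
handle(total)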